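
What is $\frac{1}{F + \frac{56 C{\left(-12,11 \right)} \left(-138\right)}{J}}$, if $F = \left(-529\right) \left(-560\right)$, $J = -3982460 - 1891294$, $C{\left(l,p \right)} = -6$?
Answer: $\frac{978959}{290006806432} \approx 3.3756 \cdot 10^{-6}$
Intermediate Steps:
$J = -5873754$
$F = 296240$
$\frac{1}{F + \frac{56 C{\left(-12,11 \right)} \left(-138\right)}{J}} = \frac{1}{296240 + \frac{56 \left(-6\right) \left(-138\right)}{-5873754}} = \frac{1}{296240 + \left(-336\right) \left(-138\right) \left(- \frac{1}{5873754}\right)} = \frac{1}{296240 + 46368 \left(- \frac{1}{5873754}\right)} = \frac{1}{296240 - \frac{7728}{978959}} = \frac{1}{\frac{290006806432}{978959}} = \frac{978959}{290006806432}$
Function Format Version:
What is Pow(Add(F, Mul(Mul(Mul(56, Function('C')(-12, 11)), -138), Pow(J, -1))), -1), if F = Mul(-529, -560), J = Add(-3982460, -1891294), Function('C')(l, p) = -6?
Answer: Rational(978959, 290006806432) ≈ 3.3756e-6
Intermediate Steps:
J = -5873754
F = 296240
Pow(Add(F, Mul(Mul(Mul(56, Function('C')(-12, 11)), -138), Pow(J, -1))), -1) = Pow(Add(296240, Mul(Mul(Mul(56, -6), -138), Pow(-5873754, -1))), -1) = Pow(Add(296240, Mul(Mul(-336, -138), Rational(-1, 5873754))), -1) = Pow(Add(296240, Mul(46368, Rational(-1, 5873754))), -1) = Pow(Add(296240, Rational(-7728, 978959)), -1) = Pow(Rational(290006806432, 978959), -1) = Rational(978959, 290006806432)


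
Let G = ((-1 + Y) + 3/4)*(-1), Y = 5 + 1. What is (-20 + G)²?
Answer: 10609/16 ≈ 663.06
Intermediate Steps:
Y = 6
G = -23/4 (G = ((-1 + 6) + 3/4)*(-1) = (5 + 3*(¼))*(-1) = (5 + ¾)*(-1) = (23/4)*(-1) = -23/4 ≈ -5.7500)
(-20 + G)² = (-20 - 23/4)² = (-103/4)² = 10609/16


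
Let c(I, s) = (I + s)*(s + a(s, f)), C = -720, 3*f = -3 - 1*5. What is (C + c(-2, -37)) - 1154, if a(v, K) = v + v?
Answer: 2455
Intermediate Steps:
f = -8/3 (f = (-3 - 1*5)/3 = (-3 - 5)/3 = (1/3)*(-8) = -8/3 ≈ -2.6667)
a(v, K) = 2*v
c(I, s) = 3*s*(I + s) (c(I, s) = (I + s)*(s + 2*s) = (I + s)*(3*s) = 3*s*(I + s))
(C + c(-2, -37)) - 1154 = (-720 + 3*(-37)*(-2 - 37)) - 1154 = (-720 + 3*(-37)*(-39)) - 1154 = (-720 + 4329) - 1154 = 3609 - 1154 = 2455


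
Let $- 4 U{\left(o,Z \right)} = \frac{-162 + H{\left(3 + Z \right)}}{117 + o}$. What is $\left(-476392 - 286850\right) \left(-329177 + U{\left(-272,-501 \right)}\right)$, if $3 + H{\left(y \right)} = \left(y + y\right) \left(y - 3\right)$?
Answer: $\frac{77694566283489}{310} \approx 2.5063 \cdot 10^{11}$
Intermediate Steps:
$H{\left(y \right)} = -3 + 2 y \left(-3 + y\right)$ ($H{\left(y \right)} = -3 + \left(y + y\right) \left(y - 3\right) = -3 + 2 y \left(-3 + y\right)$)
$U{\left(o,Z \right)} = - \frac{-183 - 6 Z + 2 \left(3 + Z\right)^{2}}{4 \left(117 + o\right)}$ ($U{\left(o,Z \right)} = - \frac{\left(-162 - \left(3 - 2 \left(3 + Z\right)^{2} + 6 \left(3 + Z\right)\right)\right) \frac{1}{117 + o}}{4} = - \frac{\left(-162 - \left(21 - 2 \left(3 + Z\right)^{2} + 6 Z\right)\right) \frac{1}{117 + o}}{4} = - \frac{\left(-183 - 6 Z + 2 \left(3 + Z\right)^{2}\right) \frac{1}{117 + o}}{4} = - \frac{\frac{1}{117 + o} \left(-183 - 6 Z + 2 \left(3 + Z\right)^{2}\right)}{4} = - \frac{-183 - 6 Z + 2 \left(3 + Z\right)^{2}}{4 \left(117 + o\right)}$)
$\left(-476392 - 286850\right) \left(-329177 + U{\left(-272,-501 \right)}\right) = \left(-476392 - 286850\right) \left(-329177 + \frac{165 - -3006 - 2 \left(-501\right)^{2}}{4 \left(117 - 272\right)}\right) = - 763242 \left(-329177 + \frac{165 + 3006 - 502002}{4 \left(-155\right)}\right) = - 763242 \left(-329177 + \frac{1}{4} \left(- \frac{1}{155}\right) \left(165 + 3006 - 502002\right)\right) = - 763242 \left(-329177 + \frac{1}{4} \left(- \frac{1}{155}\right) \left(-498831\right)\right) = - 763242 \left(-329177 + \frac{498831}{620}\right) = \left(-763242\right) \left(- \frac{203590909}{620}\right) = \frac{77694566283489}{310}$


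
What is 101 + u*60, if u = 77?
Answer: 4721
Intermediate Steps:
101 + u*60 = 101 + 77*60 = 101 + 4620 = 4721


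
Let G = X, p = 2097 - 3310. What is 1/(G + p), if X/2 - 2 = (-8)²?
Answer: -1/1081 ≈ -0.00092507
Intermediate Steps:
p = -1213
X = 132 (X = 4 + 2*(-8)² = 4 + 2*64 = 4 + 128 = 132)
G = 132
1/(G + p) = 1/(132 - 1213) = 1/(-1081) = -1/1081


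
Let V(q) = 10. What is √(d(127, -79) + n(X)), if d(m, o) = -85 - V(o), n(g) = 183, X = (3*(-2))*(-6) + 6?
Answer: 2*√22 ≈ 9.3808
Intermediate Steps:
X = 42 (X = -6*(-6) + 6 = 36 + 6 = 42)
d(m, o) = -95 (d(m, o) = -85 - 1*10 = -85 - 10 = -95)
√(d(127, -79) + n(X)) = √(-95 + 183) = √88 = 2*√22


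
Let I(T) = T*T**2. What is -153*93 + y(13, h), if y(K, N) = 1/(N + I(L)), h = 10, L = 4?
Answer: -1052945/74 ≈ -14229.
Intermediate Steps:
I(T) = T**3
y(K, N) = 1/(64 + N) (y(K, N) = 1/(N + 4**3) = 1/(N + 64) = 1/(64 + N))
-153*93 + y(13, h) = -153*93 + 1/(64 + 10) = -14229 + 1/74 = -1052945/74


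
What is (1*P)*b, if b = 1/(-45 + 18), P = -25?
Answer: 25/27 ≈ 0.92593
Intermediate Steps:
b = -1/27 (b = 1/(-27) = -1/27 ≈ -0.037037)
(1*P)*b = (1*(-25))*(-1/27) = -25*(-1/27) = 25/27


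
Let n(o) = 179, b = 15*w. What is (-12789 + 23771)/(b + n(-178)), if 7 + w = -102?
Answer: -5491/728 ≈ -7.5426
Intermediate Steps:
w = -109 (w = -7 - 102 = -109)
b = -1635 (b = 15*(-109) = -1635)
(-12789 + 23771)/(b + n(-178)) = (-12789 + 23771)/(-1635 + 179) = 10982/(-1456) = 10982*(-1/1456) = -5491/728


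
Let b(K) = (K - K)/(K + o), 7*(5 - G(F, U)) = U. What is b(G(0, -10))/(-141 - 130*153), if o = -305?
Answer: 0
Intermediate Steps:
G(F, U) = 5 - U/7
b(K) = 0 (b(K) = (K - K)/(K - 305) = 0/(-305 + K) = 0)
b(G(0, -10))/(-141 - 130*153) = 0/(-141 - 130*153) = 0/(-141 - 19890) = 0/(-20031) = 0*(-1/20031) = 0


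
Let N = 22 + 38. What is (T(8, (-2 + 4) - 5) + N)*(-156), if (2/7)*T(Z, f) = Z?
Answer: -13728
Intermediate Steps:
T(Z, f) = 7*Z/2
N = 60
(T(8, (-2 + 4) - 5) + N)*(-156) = ((7/2)*8 + 60)*(-156) = (28 + 60)*(-156) = 88*(-156) = -13728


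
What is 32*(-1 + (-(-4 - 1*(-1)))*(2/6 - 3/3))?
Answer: -96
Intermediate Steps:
32*(-1 + (-(-4 - 1*(-1)))*(2/6 - 3/3)) = 32*(-1 + (-(-4 + 1))*(2*(1/6) - 3*1/3)) = 32*(-1 + (-1*(-3))*(1/3 - 1)) = 32*(-1 + 3*(-2/3)) = 32*(-1 - 2) = 32*(-3) = -96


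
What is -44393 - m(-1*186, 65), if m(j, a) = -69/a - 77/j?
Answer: -536703541/12090 ≈ -44392.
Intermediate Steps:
m(j, a) = -77/j - 69/a
-44393 - m(-1*186, 65) = -44393 - (-77/((-1*186)) - 69/65) = -44393 - (-77/(-186) - 69*1/65) = -44393 - (-77*(-1/186) - 69/65) = -44393 - (77/186 - 69/65) = -44393 - 1*(-7829/12090) = -44393 + 7829/12090 = -536703541/12090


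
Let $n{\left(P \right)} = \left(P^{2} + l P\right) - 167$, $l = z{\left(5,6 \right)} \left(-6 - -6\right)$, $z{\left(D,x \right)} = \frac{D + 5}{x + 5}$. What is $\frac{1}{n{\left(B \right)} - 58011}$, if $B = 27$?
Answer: $- \frac{1}{57449} \approx -1.7407 \cdot 10^{-5}$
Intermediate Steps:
$z{\left(D,x \right)} = \frac{5 + D}{5 + x}$
$l = 0$ ($l = \frac{5 + 5}{5 + 6} \left(-6 - -6\right) = \frac{1}{11} \cdot 10 \left(-6 + 6\right) = \frac{1}{11} \cdot 10 \cdot 0 = \frac{10}{11} \cdot 0 = 0$)
$n{\left(P \right)} = -167 + P^{2}$ ($n{\left(P \right)} = \left(P^{2} + 0 P\right) - 167 = \left(P^{2} + 0\right) - 167 = P^{2} - 167 = -167 + P^{2}$)
$\frac{1}{n{\left(B \right)} - 58011} = \frac{1}{\left(-167 + 27^{2}\right) - 58011} = \frac{1}{\left(-167 + 729\right) - 58011} = \frac{1}{562 - 58011} = \frac{1}{-57449} = - \frac{1}{57449}$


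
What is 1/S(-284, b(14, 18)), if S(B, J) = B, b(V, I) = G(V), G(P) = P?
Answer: -1/284 ≈ -0.0035211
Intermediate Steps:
b(V, I) = V
1/S(-284, b(14, 18)) = 1/(-284) = -1/284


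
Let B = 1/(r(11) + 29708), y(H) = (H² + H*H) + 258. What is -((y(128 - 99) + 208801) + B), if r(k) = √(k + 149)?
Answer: -46498163152943/220641276 + √10/220641276 ≈ -2.1074e+5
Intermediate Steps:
y(H) = 258 + 2*H² (y(H) = (H² + H²) + 258 = 2*H² + 258 = 258 + 2*H²)
r(k) = √(149 + k)
B = 1/(29708 + 4*√10) (B = 1/(√(149 + 11) + 29708) = 1/(√160 + 29708) = 1/(4*√10 + 29708) = 1/(29708 + 4*√10) ≈ 3.3647e-5)
-((y(128 - 99) + 208801) + B) = -(((258 + 2*(128 - 99)²) + 208801) + (7427/220641276 - √10/220641276)) = -(((258 + 2*29²) + 208801) + (7427/220641276 - √10/220641276)) = -(((258 + 2*841) + 208801) + (7427/220641276 - √10/220641276)) = -(((258 + 1682) + 208801) + (7427/220641276 - √10/220641276)) = -((1940 + 208801) + (7427/220641276 - √10/220641276)) = -(210741 + (7427/220641276 - √10/220641276)) = -(46498163152943/220641276 - √10/220641276) = -46498163152943/220641276 + √10/220641276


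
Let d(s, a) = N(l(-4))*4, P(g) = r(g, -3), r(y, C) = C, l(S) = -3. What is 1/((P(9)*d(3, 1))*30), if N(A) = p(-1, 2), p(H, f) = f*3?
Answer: -1/2160 ≈ -0.00046296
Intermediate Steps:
p(H, f) = 3*f
N(A) = 6 (N(A) = 3*2 = 6)
P(g) = -3
d(s, a) = 24 (d(s, a) = 6*4 = 24)
1/((P(9)*d(3, 1))*30) = 1/(-3*24*30) = 1/(-72*30) = 1/(-2160) = -1/2160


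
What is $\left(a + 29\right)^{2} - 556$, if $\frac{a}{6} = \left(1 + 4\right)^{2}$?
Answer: $31485$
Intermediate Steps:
$a = 150$ ($a = 6 \left(1 + 4\right)^{2} = 6 \cdot 5^{2} = 6 \cdot 25 = 150$)
$\left(a + 29\right)^{2} - 556 = \left(150 + 29\right)^{2} - 556 = 179^{2} - 556 = 32041 - 556 = 31485$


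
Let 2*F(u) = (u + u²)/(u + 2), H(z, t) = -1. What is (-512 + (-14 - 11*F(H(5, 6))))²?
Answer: 276676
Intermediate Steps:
F(u) = (u + u²)/(2*(2 + u)) (F(u) = ((u + u²)/(u + 2))/2 = ((u + u²)/(2 + u))/2 = (u + u²)/(2*(2 + u)))
(-512 + (-14 - 11*F(H(5, 6))))² = (-512 + (-14 - 11*(-1)*(1 - 1)/(2*(2 - 1))))² = (-512 + (-14 - 11*(-1)*0/(2*1)))² = (-512 + (-14 - 11*(-1)*0/2))² = (-512 + (-14 - 11*0))² = (-512 + (-14 + 0))² = (-512 - 14)² = (-526)² = 276676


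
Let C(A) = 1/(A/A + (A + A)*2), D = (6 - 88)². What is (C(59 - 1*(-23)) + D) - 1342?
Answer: 1770679/329 ≈ 5382.0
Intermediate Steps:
D = 6724 (D = (-82)² = 6724)
C(A) = 1/(1 + 4*A) (C(A) = 1/(1 + (2*A)*2) = 1/(1 + 4*A))
(C(59 - 1*(-23)) + D) - 1342 = (1/(1 + 4*(59 - 1*(-23))) + 6724) - 1342 = (1/(1 + 4*(59 + 23)) + 6724) - 1342 = (1/(1 + 4*82) + 6724) - 1342 = (1/(1 + 328) + 6724) - 1342 = (1/329 + 6724) - 1342 = 2212197/329 - 1342 = 1770679/329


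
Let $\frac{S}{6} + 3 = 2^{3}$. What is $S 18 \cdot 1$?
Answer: $540$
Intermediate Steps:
$S = 30$ ($S = -18 + 6 \cdot 2^{3} = -18 + 6 \cdot 8 = -18 + 48 = 30$)
$S 18 \cdot 1 = 30 \cdot 18 \cdot 1 = 30 \cdot 18 = 540$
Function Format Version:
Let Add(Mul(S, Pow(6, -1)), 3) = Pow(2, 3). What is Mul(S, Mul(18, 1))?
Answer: 540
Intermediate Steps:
S = 30 (S = Add(-18, Mul(6, Pow(2, 3))) = Add(-18, Mul(6, 8)) = Add(-18, 48) = 30)
Mul(S, Mul(18, 1)) = Mul(30, Mul(18, 1)) = Mul(30, 18) = 540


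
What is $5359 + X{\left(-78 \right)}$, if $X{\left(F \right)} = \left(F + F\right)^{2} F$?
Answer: $-1892849$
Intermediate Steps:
$X{\left(F \right)} = 4 F^{3}$ ($X{\left(F \right)} = \left(2 F\right)^{2} F = 4 F^{2} F = 4 F^{3}$)
$5359 + X{\left(-78 \right)} = 5359 + 4 \left(-78\right)^{3} = 5359 + 4 \left(-474552\right) = 5359 - 1898208 = -1892849$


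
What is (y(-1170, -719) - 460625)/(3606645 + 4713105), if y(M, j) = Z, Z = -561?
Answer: -230593/4159875 ≈ -0.055433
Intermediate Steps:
y(M, j) = -561
(y(-1170, -719) - 460625)/(3606645 + 4713105) = (-561 - 460625)/(3606645 + 4713105) = -461186/8319750 = -461186*1/8319750 = -230593/4159875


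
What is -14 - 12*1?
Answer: -26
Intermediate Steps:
-14 - 12*1 = -14 - 12 = -26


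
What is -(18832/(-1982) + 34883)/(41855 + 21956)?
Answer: -34559637/63236701 ≈ -0.54651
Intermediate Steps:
-(18832/(-1982) + 34883)/(41855 + 21956) = -(18832*(-1/1982) + 34883)/63811 = -(-9416/991 + 34883)/63811 = -34559637/(991*63811) = -1*34559637/63236701 = -34559637/63236701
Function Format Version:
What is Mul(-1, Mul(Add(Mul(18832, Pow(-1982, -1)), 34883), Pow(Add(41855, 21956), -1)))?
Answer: Rational(-34559637, 63236701) ≈ -0.54651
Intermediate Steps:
Mul(-1, Mul(Add(Mul(18832, Pow(-1982, -1)), 34883), Pow(Add(41855, 21956), -1))) = Mul(-1, Mul(Add(Mul(18832, Rational(-1, 1982)), 34883), Pow(63811, -1))) = Mul(-1, Mul(Add(Rational(-9416, 991), 34883), Rational(1, 63811))) = Mul(-1, Mul(Rational(34559637, 991), Rational(1, 63811))) = Mul(-1, Rational(34559637, 63236701)) = Rational(-34559637, 63236701)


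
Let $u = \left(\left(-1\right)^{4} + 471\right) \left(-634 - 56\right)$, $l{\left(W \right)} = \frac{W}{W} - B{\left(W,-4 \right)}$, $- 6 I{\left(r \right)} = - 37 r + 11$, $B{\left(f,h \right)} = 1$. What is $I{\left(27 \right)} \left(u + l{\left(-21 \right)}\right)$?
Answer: $-53628640$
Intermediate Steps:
$I{\left(r \right)} = - \frac{11}{6} + \frac{37 r}{6}$ ($I{\left(r \right)} = - \frac{- 37 r + 11}{6} = - \frac{11 - 37 r}{6} = - \frac{11}{6} + \frac{37 r}{6}$)
$l{\left(W \right)} = 0$ ($l{\left(W \right)} = \frac{W}{W} - 1 = 1 - 1 = 0$)
$u = -325680$ ($u = \left(1 + 471\right) \left(-690\right) = 472 \left(-690\right) = -325680$)
$I{\left(27 \right)} \left(u + l{\left(-21 \right)}\right) = \left(- \frac{11}{6} + \frac{37}{6} \cdot 27\right) \left(-325680 + 0\right) = \left(- \frac{11}{6} + \frac{333}{2}\right) \left(-325680\right) = \frac{494}{3} \left(-325680\right) = -53628640$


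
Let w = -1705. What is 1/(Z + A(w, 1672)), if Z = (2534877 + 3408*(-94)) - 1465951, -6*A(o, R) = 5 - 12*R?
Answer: 6/4511503 ≈ 1.3299e-6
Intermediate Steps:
A(o, R) = -5/6 + 2*R (A(o, R) = -(5 - 12*R)/6 = -5/6 + 2*R)
Z = 748574 (Z = (2534877 - 320352) - 1465951 = 2214525 - 1465951 = 748574)
1/(Z + A(w, 1672)) = 1/(748574 + (-5/6 + 2*1672)) = 1/(748574 + (-5/6 + 3344)) = 1/(748574 + 20059/6) = 1/(4511503/6) = 6/4511503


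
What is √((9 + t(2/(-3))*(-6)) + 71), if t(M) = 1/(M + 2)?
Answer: √302/2 ≈ 8.6891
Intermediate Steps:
t(M) = 1/(2 + M)
√((9 + t(2/(-3))*(-6)) + 71) = √((9 - 6/(2 + 2/(-3))) + 71) = √((9 - 6/(2 + 2*(-⅓))) + 71) = √((9 - 6/(2 - ⅔)) + 71) = √((9 - 6/(4/3)) + 71) = √((9 + (¾)*(-6)) + 71) = √((9 - 9/2) + 71) = √(9/2 + 71) = √(151/2) = √302/2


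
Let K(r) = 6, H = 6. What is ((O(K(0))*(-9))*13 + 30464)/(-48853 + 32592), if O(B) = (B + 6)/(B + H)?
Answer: -30347/16261 ≈ -1.8662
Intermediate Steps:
O(B) = 1 (O(B) = (B + 6)/(B + 6) = (6 + B)/(6 + B) = 1)
((O(K(0))*(-9))*13 + 30464)/(-48853 + 32592) = ((1*(-9))*13 + 30464)/(-48853 + 32592) = (-9*13 + 30464)/(-16261) = (-117 + 30464)*(-1/16261) = 30347*(-1/16261) = -30347/16261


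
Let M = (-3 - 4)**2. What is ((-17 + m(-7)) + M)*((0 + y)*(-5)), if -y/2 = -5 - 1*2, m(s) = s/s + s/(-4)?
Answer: -4865/2 ≈ -2432.5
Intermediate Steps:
m(s) = 1 - s/4 (m(s) = 1 + s*(-1/4) = 1 - s/4)
M = 49 (M = (-7)**2 = 49)
y = 14 (y = -2*(-5 - 1*2) = -2*(-5 - 2) = -2*(-7) = 14)
((-17 + m(-7)) + M)*((0 + y)*(-5)) = ((-17 + (1 - 1/4*(-7))) + 49)*((0 + 14)*(-5)) = ((-17 + (1 + 7/4)) + 49)*(14*(-5)) = ((-17 + 11/4) + 49)*(-70) = (-57/4 + 49)*(-70) = (139/4)*(-70) = -4865/2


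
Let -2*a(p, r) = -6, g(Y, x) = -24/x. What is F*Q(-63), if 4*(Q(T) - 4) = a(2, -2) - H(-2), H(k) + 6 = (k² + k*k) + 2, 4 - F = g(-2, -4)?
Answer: -15/2 ≈ -7.5000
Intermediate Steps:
F = -2 (F = 4 - (-24)/(-4) = 4 - (-24)*(-1)/4 = 4 - 1*6 = 4 - 6 = -2)
a(p, r) = 3 (a(p, r) = -½*(-6) = 3)
H(k) = -4 + 2*k² (H(k) = -6 + ((k² + k*k) + 2) = -6 + ((k² + k²) + 2) = -6 + (2*k² + 2) = -6 + (2 + 2*k²) = -4 + 2*k²)
Q(T) = 15/4 (Q(T) = 4 + (3 - (-4 + 2*(-2)²))/4 = 4 + (3 - (-4 + 2*4))/4 = 4 + (3 - (-4 + 8))/4 = 4 + (3 - 1*4)/4 = 4 + (3 - 4)/4 = 4 + (¼)*(-1) = 4 - ¼ = 15/4)
F*Q(-63) = -2*15/4 = -15/2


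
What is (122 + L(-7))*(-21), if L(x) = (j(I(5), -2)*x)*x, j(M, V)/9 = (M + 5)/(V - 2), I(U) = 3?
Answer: 15960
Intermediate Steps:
j(M, V) = 9*(5 + M)/(-2 + V) (j(M, V) = 9*((M + 5)/(V - 2)) = 9*((5 + M)/(-2 + V)) = 9*(5 + M)/(-2 + V))
L(x) = -18*x**2 (L(x) = ((9*(5 + 3)/(-2 - 2))*x)*x = ((9*8/(-4))*x)*x = ((9*(-1/4)*8)*x)*x = (-18*x)*x = -18*x**2)
(122 + L(-7))*(-21) = (122 - 18*(-7)**2)*(-21) = (122 - 18*49)*(-21) = (122 - 882)*(-21) = -760*(-21) = 15960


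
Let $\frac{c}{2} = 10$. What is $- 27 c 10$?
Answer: $-5400$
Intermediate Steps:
$c = 20$ ($c = 2 \cdot 10 = 20$)
$- 27 c 10 = \left(-27\right) 20 \cdot 10 = \left(-540\right) 10 = -5400$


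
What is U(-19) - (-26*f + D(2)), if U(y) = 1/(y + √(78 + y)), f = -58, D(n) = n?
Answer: -456039/302 - √59/302 ≈ -1510.1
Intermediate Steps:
U(-19) - (-26*f + D(2)) = 1/(-19 + √(78 - 19)) - (-26*(-58) + 2) = 1/(-19 + √59) - (1508 + 2) = 1/(-19 + √59) - 1*1510 = 1/(-19 + √59) - 1510 = -1510 + 1/(-19 + √59)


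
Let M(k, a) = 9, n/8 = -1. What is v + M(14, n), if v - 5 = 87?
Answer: 101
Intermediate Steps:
n = -8 (n = 8*(-1) = -8)
v = 92 (v = 5 + 87 = 92)
v + M(14, n) = 92 + 9 = 101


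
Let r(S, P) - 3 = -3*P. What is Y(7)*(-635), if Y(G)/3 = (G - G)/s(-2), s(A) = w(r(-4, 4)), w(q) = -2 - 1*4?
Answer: 0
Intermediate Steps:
r(S, P) = 3 - 3*P
w(q) = -6 (w(q) = -2 - 4 = -6)
s(A) = -6
Y(G) = 0 (Y(G) = 3*((G - G)/(-6)) = 3*(0*(-⅙)) = 3*0 = 0)
Y(7)*(-635) = 0*(-635) = 0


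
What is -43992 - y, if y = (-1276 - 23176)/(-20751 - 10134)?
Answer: -1358717372/30885 ≈ -43993.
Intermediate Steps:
y = 24452/30885 (y = -24452/(-30885) = -24452*(-1/30885) = 24452/30885 ≈ 0.79171)
-43992 - y = -43992 - 1*24452/30885 = -43992 - 24452/30885 = -1358717372/30885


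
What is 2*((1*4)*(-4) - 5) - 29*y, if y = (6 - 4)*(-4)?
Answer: 190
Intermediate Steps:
y = -8 (y = 2*(-4) = -8)
2*((1*4)*(-4) - 5) - 29*y = 2*((1*4)*(-4) - 5) - 29*(-8) = 2*(4*(-4) - 5) + 232 = 2*(-16 - 5) + 232 = 2*(-21) + 232 = -42 + 232 = 190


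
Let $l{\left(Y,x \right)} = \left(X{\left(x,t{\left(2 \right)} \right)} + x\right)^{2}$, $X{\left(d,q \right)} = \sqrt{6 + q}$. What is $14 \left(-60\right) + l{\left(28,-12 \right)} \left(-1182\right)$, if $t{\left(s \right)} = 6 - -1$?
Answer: $-186414 + 28368 \sqrt{13} \approx -84132.0$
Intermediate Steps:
$t{\left(s \right)} = 7$ ($t{\left(s \right)} = 6 + 1 = 7$)
$l{\left(Y,x \right)} = \left(x + \sqrt{13}\right)^{2}$ ($l{\left(Y,x \right)} = \left(\sqrt{6 + 7} + x\right)^{2} = \left(\sqrt{13} + x\right)^{2} = \left(x + \sqrt{13}\right)^{2}$)
$14 \left(-60\right) + l{\left(28,-12 \right)} \left(-1182\right) = 14 \left(-60\right) + \left(-12 + \sqrt{13}\right)^{2} \left(-1182\right) = -840 - 1182 \left(-12 + \sqrt{13}\right)^{2}$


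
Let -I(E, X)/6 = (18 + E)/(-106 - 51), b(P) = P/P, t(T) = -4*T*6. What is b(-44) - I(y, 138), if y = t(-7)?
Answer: -959/157 ≈ -6.1083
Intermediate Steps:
t(T) = -24*T
b(P) = 1
y = 168 (y = -24*(-7) = 168)
I(E, X) = 108/157 + 6*E/157 (I(E, X) = -6*(18 + E)/(-106 - 51) = -6*(18 + E)/(-157) = -6*(18 + E)*(-1)/157 = -6*(-18/157 - E/157) = 108/157 + 6*E/157)
b(-44) - I(y, 138) = 1 - (108/157 + (6/157)*168) = 1 - (108/157 + 1008/157) = 1 - 1*1116/157 = 1 - 1116/157 = -959/157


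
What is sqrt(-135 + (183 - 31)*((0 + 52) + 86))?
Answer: sqrt(20841) ≈ 144.36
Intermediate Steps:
sqrt(-135 + (183 - 31)*((0 + 52) + 86)) = sqrt(-135 + 152*(52 + 86)) = sqrt(-135 + 152*138) = sqrt(-135 + 20976) = sqrt(20841)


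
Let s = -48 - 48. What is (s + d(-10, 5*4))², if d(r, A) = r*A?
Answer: 87616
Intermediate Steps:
d(r, A) = A*r
s = -96
(s + d(-10, 5*4))² = (-96 + (5*4)*(-10))² = (-96 + 20*(-10))² = (-96 - 200)² = (-296)² = 87616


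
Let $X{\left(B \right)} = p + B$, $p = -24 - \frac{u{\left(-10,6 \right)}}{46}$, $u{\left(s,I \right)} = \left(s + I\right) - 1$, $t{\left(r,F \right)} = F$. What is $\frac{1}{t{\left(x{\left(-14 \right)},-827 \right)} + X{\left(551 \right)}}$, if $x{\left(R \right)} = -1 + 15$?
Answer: $- \frac{46}{13795} \approx -0.0033345$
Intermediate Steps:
$x{\left(R \right)} = 14$
$u{\left(s,I \right)} = -1 + I + s$ ($u{\left(s,I \right)} = \left(I + s\right) - 1 = -1 + I + s$)
$p = - \frac{1099}{46}$ ($p = -24 - \frac{-1 + 6 - 10}{46} = -24 - \left(-5\right) \frac{1}{46} = -24 - - \frac{5}{46} = -24 + \frac{5}{46} = - \frac{1099}{46} \approx -23.891$)
$X{\left(B \right)} = - \frac{1099}{46} + B$
$\frac{1}{t{\left(x{\left(-14 \right)},-827 \right)} + X{\left(551 \right)}} = \frac{1}{-827 + \left(- \frac{1099}{46} + 551\right)} = \frac{1}{-827 + \frac{24247}{46}} = \frac{1}{- \frac{13795}{46}} = - \frac{46}{13795}$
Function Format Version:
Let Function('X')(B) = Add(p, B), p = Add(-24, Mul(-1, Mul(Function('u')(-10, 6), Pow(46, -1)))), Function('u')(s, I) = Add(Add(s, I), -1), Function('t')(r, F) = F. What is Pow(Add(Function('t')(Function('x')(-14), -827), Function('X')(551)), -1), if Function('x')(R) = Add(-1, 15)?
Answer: Rational(-46, 13795) ≈ -0.0033345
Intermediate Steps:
Function('x')(R) = 14
Function('u')(s, I) = Add(-1, I, s) (Function('u')(s, I) = Add(Add(I, s), -1) = Add(-1, I, s))
p = Rational(-1099, 46) (p = Add(-24, Mul(-1, Mul(Add(-1, 6, -10), Pow(46, -1)))) = Add(-24, Mul(-1, Mul(-5, Rational(1, 46)))) = Add(-24, Mul(-1, Rational(-5, 46))) = Add(-24, Rational(5, 46)) = Rational(-1099, 46) ≈ -23.891)
Function('X')(B) = Add(Rational(-1099, 46), B)
Pow(Add(Function('t')(Function('x')(-14), -827), Function('X')(551)), -1) = Pow(Add(-827, Add(Rational(-1099, 46), 551)), -1) = Pow(Add(-827, Rational(24247, 46)), -1) = Pow(Rational(-13795, 46), -1) = Rational(-46, 13795)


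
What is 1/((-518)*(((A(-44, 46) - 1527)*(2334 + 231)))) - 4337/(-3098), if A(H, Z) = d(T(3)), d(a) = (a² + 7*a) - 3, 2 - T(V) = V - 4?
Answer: 4321831344049/3087164745000 ≈ 1.3999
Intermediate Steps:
T(V) = 6 - V (T(V) = 2 - (V - 4) = 2 - (-4 + V) = 2 + (4 - V) = 6 - V)
d(a) = -3 + a² + 7*a
A(H, Z) = 27 (A(H, Z) = -3 + (6 - 1*3)² + 7*(6 - 1*3) = -3 + (6 - 3)² + 7*(6 - 3) = -3 + 3² + 7*3 = -3 + 9 + 21 = 27)
1/((-518)*(((A(-44, 46) - 1527)*(2334 + 231)))) - 4337/(-3098) = 1/((-518)*(((27 - 1527)*(2334 + 231)))) - 4337/(-3098) = -1/(518*((-1500*2565))) - 4337*(-1/3098) = -1/518/(-3847500) + 4337/3098 = -1/518*(-1/3847500) + 4337/3098 = 1/1993005000 + 4337/3098 = 4321831344049/3087164745000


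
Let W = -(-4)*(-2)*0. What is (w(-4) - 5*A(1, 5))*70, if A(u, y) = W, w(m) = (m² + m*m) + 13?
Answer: 3150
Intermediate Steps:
w(m) = 13 + 2*m² (w(m) = (m² + m²) + 13 = 2*m² + 13 = 13 + 2*m²)
W = 0 (W = -1*8*0 = -8*0 = 0)
A(u, y) = 0
(w(-4) - 5*A(1, 5))*70 = ((13 + 2*(-4)²) - 5*0)*70 = ((13 + 2*16) + 0)*70 = ((13 + 32) + 0)*70 = (45 + 0)*70 = 45*70 = 3150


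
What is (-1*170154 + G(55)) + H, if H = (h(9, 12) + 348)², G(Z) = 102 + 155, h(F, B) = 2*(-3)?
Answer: -52933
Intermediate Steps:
h(F, B) = -6
G(Z) = 257
H = 116964 (H = (-6 + 348)² = 342² = 116964)
(-1*170154 + G(55)) + H = (-1*170154 + 257) + 116964 = (-170154 + 257) + 116964 = -169897 + 116964 = -52933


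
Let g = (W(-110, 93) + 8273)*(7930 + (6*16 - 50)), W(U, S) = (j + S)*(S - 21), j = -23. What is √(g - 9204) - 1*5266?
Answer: -5266 + 2*√26543821 ≈ 5038.1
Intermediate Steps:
W(U, S) = (-23 + S)*(-21 + S) (W(U, S) = (-23 + S)*(S - 21) = (-23 + S)*(-21 + S))
g = 106184488 (g = ((483 + 93² - 44*93) + 8273)*(7930 + (6*16 - 50)) = ((483 + 8649 - 4092) + 8273)*(7930 + (96 - 50)) = (5040 + 8273)*(7930 + 46) = 13313*7976 = 106184488)
√(g - 9204) - 1*5266 = √(106184488 - 9204) - 1*5266 = √106175284 - 5266 = 2*√26543821 - 5266 = -5266 + 2*√26543821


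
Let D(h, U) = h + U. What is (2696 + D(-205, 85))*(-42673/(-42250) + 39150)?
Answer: 2130519662824/21125 ≈ 1.0085e+8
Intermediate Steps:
D(h, U) = U + h
(2696 + D(-205, 85))*(-42673/(-42250) + 39150) = (2696 + (85 - 205))*(-42673/(-42250) + 39150) = (2696 - 120)*(-42673*(-1/42250) + 39150) = 2576*(42673/42250 + 39150) = 2576*(1654130173/42250) = 2130519662824/21125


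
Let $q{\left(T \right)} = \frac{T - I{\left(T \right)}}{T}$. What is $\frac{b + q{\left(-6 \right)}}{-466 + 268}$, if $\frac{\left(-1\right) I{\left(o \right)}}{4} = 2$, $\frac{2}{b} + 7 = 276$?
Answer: $\frac{263}{159786} \approx 0.001646$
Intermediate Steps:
$b = \frac{2}{269}$ ($b = \frac{2}{-7 + 276} = \frac{2}{269} \approx 0.0074349$)
$I{\left(o \right)} = -8$ ($I{\left(o \right)} = \left(-4\right) 2 = -8$)
$q{\left(T \right)} = \frac{8 + T}{T}$ ($q{\left(T \right)} = \frac{T - -8}{T} = \frac{T + 8}{T} = \frac{8 + T}{T}$)
$\frac{b + q{\left(-6 \right)}}{-466 + 268} = \frac{\frac{2}{269} + \frac{8 - 6}{-6}}{-466 + 268} = \frac{\frac{2}{269} - \frac{1}{3}}{-198} = \left(\frac{2}{269} - \frac{1}{3}\right) \left(- \frac{1}{198}\right) = \left(- \frac{263}{807}\right) \left(- \frac{1}{198}\right) = \frac{263}{159786}$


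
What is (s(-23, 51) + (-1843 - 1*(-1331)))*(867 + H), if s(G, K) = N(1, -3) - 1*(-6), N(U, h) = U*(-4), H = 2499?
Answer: -1716660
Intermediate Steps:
N(U, h) = -4*U
s(G, K) = 2 (s(G, K) = -4*1 - 1*(-6) = -4 + 6 = 2)
(s(-23, 51) + (-1843 - 1*(-1331)))*(867 + H) = (2 + (-1843 - 1*(-1331)))*(867 + 2499) = (2 + (-1843 + 1331))*3366 = (2 - 512)*3366 = -510*3366 = -1716660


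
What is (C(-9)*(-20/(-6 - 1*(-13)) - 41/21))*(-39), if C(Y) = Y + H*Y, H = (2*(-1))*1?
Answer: 11817/7 ≈ 1688.1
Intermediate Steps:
H = -2 (H = -2*1 = -2)
C(Y) = -Y (C(Y) = Y - 2*Y = -Y)
(C(-9)*(-20/(-6 - 1*(-13)) - 41/21))*(-39) = ((-1*(-9))*(-20/(-6 - 1*(-13)) - 41/21))*(-39) = (9*(-20/(-6 + 13) - 41*1/21))*(-39) = (9*(-20/7 - 41/21))*(-39) = (9*(-101/21))*(-39) = -303/7*(-39) = 11817/7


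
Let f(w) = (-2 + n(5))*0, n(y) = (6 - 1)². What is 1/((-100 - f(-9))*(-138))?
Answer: 1/13800 ≈ 7.2464e-5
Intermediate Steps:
n(y) = 25 (n(y) = 5² = 25)
f(w) = 0 (f(w) = (-2 + 25)*0 = 23*0 = 0)
1/((-100 - f(-9))*(-138)) = 1/((-100 - 1*0)*(-138)) = 1/((-100 + 0)*(-138)) = 1/(-100*(-138)) = 1/13800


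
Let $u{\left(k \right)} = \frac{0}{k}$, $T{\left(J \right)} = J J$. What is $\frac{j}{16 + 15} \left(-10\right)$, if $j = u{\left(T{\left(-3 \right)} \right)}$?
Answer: $0$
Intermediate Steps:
$T{\left(J \right)} = J^{2}$
$u{\left(k \right)} = 0$
$j = 0$
$\frac{j}{16 + 15} \left(-10\right) = \frac{0}{16 + 15} \left(-10\right) = \frac{0}{31} \left(-10\right) = 0 \cdot \frac{1}{31} \left(-10\right) = 0 \left(-10\right) = 0$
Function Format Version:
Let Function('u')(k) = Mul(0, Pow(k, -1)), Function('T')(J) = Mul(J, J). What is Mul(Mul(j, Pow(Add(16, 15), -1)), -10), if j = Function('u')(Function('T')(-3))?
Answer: 0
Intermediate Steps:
Function('T')(J) = Pow(J, 2)
Function('u')(k) = 0
j = 0
Mul(Mul(j, Pow(Add(16, 15), -1)), -10) = Mul(Mul(0, Pow(Add(16, 15), -1)), -10) = Mul(Mul(0, Pow(31, -1)), -10) = Mul(Mul(0, Rational(1, 31)), -10) = Mul(0, -10) = 0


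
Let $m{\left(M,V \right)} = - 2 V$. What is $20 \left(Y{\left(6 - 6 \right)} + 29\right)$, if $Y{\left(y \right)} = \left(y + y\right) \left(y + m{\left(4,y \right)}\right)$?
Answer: $580$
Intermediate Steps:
$Y{\left(y \right)} = - 2 y^{2}$ ($Y{\left(y \right)} = \left(y + y\right) \left(y - 2 y\right) = 2 y \left(- y\right) = - 2 y^{2}$)
$20 \left(Y{\left(6 - 6 \right)} + 29\right) = 20 \left(- 2 \left(6 - 6\right)^{2} + 29\right) = 20 \left(- 2 \cdot 0^{2} + 29\right) = 20 \left(\left(-2\right) 0 + 29\right) = 20 \left(0 + 29\right) = 20 \cdot 29 = 580$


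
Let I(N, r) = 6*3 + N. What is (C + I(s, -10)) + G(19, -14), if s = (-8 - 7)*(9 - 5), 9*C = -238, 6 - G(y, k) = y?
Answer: -733/9 ≈ -81.444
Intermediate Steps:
G(y, k) = 6 - y
C = -238/9 (C = (⅑)*(-238) = -238/9 ≈ -26.444)
s = -60 (s = -15*4 = -60)
I(N, r) = 18 + N
(C + I(s, -10)) + G(19, -14) = (-238/9 + (18 - 60)) + (6 - 1*19) = (-238/9 - 42) + (6 - 19) = -616/9 - 13 = -733/9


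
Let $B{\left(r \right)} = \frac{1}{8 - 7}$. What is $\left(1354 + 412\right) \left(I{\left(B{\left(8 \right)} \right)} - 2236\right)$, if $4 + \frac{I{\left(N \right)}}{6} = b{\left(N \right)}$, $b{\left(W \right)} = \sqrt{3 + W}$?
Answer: $-3969968$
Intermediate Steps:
$B{\left(r \right)} = 1$ ($B{\left(r \right)} = 1^{-1} = 1$)
$I{\left(N \right)} = -24 + 6 \sqrt{3 + N}$
$\left(1354 + 412\right) \left(I{\left(B{\left(8 \right)} \right)} - 2236\right) = \left(1354 + 412\right) \left(\left(-24 + 6 \sqrt{3 + 1}\right) - 2236\right) = 1766 \left(\left(-24 + 6 \sqrt{4}\right) - 2236\right) = 1766 \left(\left(-24 + 6 \cdot 2\right) - 2236\right) = 1766 \left(\left(-24 + 12\right) - 2236\right) = 1766 \left(-12 - 2236\right) = 1766 \left(-2248\right) = -3969968$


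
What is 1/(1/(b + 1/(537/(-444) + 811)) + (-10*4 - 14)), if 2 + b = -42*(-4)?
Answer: -19895082/1074214579 ≈ -0.018521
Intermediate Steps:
b = 166 (b = -2 - 42*(-4) = -2 + 168 = 166)
1/(1/(b + 1/(537/(-444) + 811)) + (-10*4 - 14)) = 1/(1/(166 + 1/(537/(-444) + 811)) + (-10*4 - 14)) = 1/(1/(166 + 1/(537*(-1/444) + 811)) + (-40 - 14)) = 1/(1/(166 + 1/(-179/148 + 811)) - 54) = 1/(1/(166 + 1/(119849/148)) - 54) = 1/(1/(166 + 148/119849) - 54) = 1/(1/(19895082/119849) - 54) = 1/(119849/19895082 - 54) = 1/(-1074214579/19895082) = -19895082/1074214579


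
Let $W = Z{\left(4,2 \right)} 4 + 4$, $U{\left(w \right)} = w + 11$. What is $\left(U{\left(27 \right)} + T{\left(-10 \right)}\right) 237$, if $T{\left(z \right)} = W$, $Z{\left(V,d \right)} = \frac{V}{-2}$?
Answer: $8058$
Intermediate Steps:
$Z{\left(V,d \right)} = - \frac{V}{2}$ ($Z{\left(V,d \right)} = V \left(- \frac{1}{2}\right) = - \frac{V}{2}$)
$U{\left(w \right)} = 11 + w$
$W = -4$ ($W = \left(- \frac{1}{2}\right) 4 \cdot 4 + 4 = \left(-2\right) 4 + 4 = -8 + 4 = -4$)
$T{\left(z \right)} = -4$
$\left(U{\left(27 \right)} + T{\left(-10 \right)}\right) 237 = \left(\left(11 + 27\right) - 4\right) 237 = \left(38 - 4\right) 237 = 34 \cdot 237 = 8058$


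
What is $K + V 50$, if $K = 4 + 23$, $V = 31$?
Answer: $1577$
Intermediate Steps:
$K = 27$
$K + V 50 = 27 + 31 \cdot 50 = 27 + 1550 = 1577$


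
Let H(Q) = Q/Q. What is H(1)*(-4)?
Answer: -4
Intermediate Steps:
H(Q) = 1
H(1)*(-4) = 1*(-4) = -4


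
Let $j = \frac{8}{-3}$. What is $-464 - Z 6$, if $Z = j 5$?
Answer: $-384$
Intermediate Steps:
$j = - \frac{8}{3}$ ($j = 8 \left(- \frac{1}{3}\right) = - \frac{8}{3} \approx -2.6667$)
$Z = - \frac{40}{3}$ ($Z = \left(- \frac{8}{3}\right) 5 = - \frac{40}{3} \approx -13.333$)
$-464 - Z 6 = -464 - \left(- \frac{40}{3}\right) 6 = -464 - -80 = -464 + 80 = -384$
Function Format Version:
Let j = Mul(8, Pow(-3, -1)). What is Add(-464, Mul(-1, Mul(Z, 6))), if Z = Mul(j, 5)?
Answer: -384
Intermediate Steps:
j = Rational(-8, 3) (j = Mul(8, Rational(-1, 3)) = Rational(-8, 3) ≈ -2.6667)
Z = Rational(-40, 3) (Z = Mul(Rational(-8, 3), 5) = Rational(-40, 3) ≈ -13.333)
Add(-464, Mul(-1, Mul(Z, 6))) = Add(-464, Mul(-1, Mul(Rational(-40, 3), 6))) = Add(-464, Mul(-1, -80)) = Add(-464, 80) = -384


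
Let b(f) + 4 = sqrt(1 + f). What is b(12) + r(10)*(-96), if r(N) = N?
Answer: -964 + sqrt(13) ≈ -960.39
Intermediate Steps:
b(f) = -4 + sqrt(1 + f)
b(12) + r(10)*(-96) = (-4 + sqrt(1 + 12)) + 10*(-96) = (-4 + sqrt(13)) - 960 = -964 + sqrt(13)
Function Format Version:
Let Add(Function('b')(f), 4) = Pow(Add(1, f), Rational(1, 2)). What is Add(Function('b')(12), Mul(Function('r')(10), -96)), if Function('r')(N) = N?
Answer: Add(-964, Pow(13, Rational(1, 2))) ≈ -960.39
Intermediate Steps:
Function('b')(f) = Add(-4, Pow(Add(1, f), Rational(1, 2)))
Add(Function('b')(12), Mul(Function('r')(10), -96)) = Add(Add(-4, Pow(Add(1, 12), Rational(1, 2))), Mul(10, -96)) = Add(Add(-4, Pow(13, Rational(1, 2))), -960) = Add(-964, Pow(13, Rational(1, 2)))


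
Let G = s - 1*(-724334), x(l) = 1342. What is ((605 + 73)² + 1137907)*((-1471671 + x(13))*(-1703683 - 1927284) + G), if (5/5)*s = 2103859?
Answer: 8529089276292236576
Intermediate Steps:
s = 2103859
G = 2828193 (G = 2103859 - 1*(-724334) = 2103859 + 724334 = 2828193)
((605 + 73)² + 1137907)*((-1471671 + x(13))*(-1703683 - 1927284) + G) = ((605 + 73)² + 1137907)*((-1471671 + 1342)*(-1703683 - 1927284) + 2828193) = (678² + 1137907)*(-1470329*(-3630967) + 2828193) = (459684 + 1137907)*(5338716078143 + 2828193) = 1597591*5338718906336 = 8529089276292236576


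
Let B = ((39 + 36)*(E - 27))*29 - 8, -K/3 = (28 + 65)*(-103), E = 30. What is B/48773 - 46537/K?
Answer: -109603688/73767879 ≈ -1.4858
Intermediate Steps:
K = 28737 (K = -3*(28 + 65)*(-103) = -279*(-103) = -3*(-9579) = 28737)
B = 6517 (B = ((39 + 36)*(30 - 27))*29 - 8 = (75*3)*29 - 8 = 225*29 - 8 = 6525 - 8 = 6517)
B/48773 - 46537/K = 6517/48773 - 46537/28737 = 6517*(1/48773) - 46537*1/28737 = 343/2567 - 46537/28737 = -109603688/73767879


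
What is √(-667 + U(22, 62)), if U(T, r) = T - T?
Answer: I*√667 ≈ 25.826*I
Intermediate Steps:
U(T, r) = 0
√(-667 + U(22, 62)) = √(-667 + 0) = √(-667) = I*√667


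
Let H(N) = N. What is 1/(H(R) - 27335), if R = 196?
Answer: -1/27139 ≈ -3.6847e-5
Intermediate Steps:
1/(H(R) - 27335) = 1/(196 - 27335) = 1/(-27139) = -1/27139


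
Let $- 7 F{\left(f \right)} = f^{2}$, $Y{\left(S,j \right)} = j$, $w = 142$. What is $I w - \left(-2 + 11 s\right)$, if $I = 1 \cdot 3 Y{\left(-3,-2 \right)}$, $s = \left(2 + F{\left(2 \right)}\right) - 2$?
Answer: $- \frac{5906}{7} \approx -843.71$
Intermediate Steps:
$F{\left(f \right)} = - \frac{f^{2}}{7}$
$s = - \frac{4}{7}$ ($s = \left(2 - \frac{2^{2}}{7}\right) - 2 = \left(2 - \frac{4}{7}\right) - 2 = \frac{10}{7} - 2 = - \frac{4}{7} \approx -0.57143$)
$I = -6$ ($I = 1 \cdot 3 \left(-2\right) = 3 \left(-2\right) = -6$)
$I w - \left(-2 + 11 s\right) = \left(-6\right) 142 + \left(2 - - \frac{44}{7}\right) = -852 + \left(2 + \frac{44}{7}\right) = -852 + \frac{58}{7} = - \frac{5906}{7}$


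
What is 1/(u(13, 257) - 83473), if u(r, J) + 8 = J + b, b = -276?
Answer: -1/83500 ≈ -1.1976e-5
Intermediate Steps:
u(r, J) = -284 + J (u(r, J) = -8 + (J - 276) = -8 + (-276 + J) = -284 + J)
1/(u(13, 257) - 83473) = 1/((-284 + 257) - 83473) = 1/(-27 - 83473) = 1/(-83500) = -1/83500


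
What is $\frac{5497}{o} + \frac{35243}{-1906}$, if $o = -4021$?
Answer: $- \frac{152189385}{7664026} \approx -19.858$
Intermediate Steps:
$\frac{5497}{o} + \frac{35243}{-1906} = \frac{5497}{-4021} + \frac{35243}{-1906} = 5497 \left(- \frac{1}{4021}\right) + 35243 \left(- \frac{1}{1906}\right) = - \frac{5497}{4021} - \frac{35243}{1906} = - \frac{152189385}{7664026}$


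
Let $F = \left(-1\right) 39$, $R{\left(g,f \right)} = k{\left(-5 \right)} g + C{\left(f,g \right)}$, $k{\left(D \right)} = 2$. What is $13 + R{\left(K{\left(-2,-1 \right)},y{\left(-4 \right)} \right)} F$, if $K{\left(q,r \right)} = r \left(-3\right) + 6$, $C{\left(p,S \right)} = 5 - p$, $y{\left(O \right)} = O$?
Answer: $-1040$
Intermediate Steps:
$K{\left(q,r \right)} = 6 - 3 r$ ($K{\left(q,r \right)} = - 3 r + 6 = 6 - 3 r$)
$R{\left(g,f \right)} = 5 - f + 2 g$ ($R{\left(g,f \right)} = 2 g - \left(-5 + f\right) = 5 - f + 2 g$)
$F = -39$
$13 + R{\left(K{\left(-2,-1 \right)},y{\left(-4 \right)} \right)} F = 13 + \left(5 - -4 + 2 \left(6 - -3\right)\right) \left(-39\right) = 13 + \left(5 + 4 + 2 \left(6 + 3\right)\right) \left(-39\right) = 13 + \left(5 + 4 + 2 \cdot 9\right) \left(-39\right) = 13 + \left(5 + 4 + 18\right) \left(-39\right) = 13 + 27 \left(-39\right) = 13 - 1053 = -1040$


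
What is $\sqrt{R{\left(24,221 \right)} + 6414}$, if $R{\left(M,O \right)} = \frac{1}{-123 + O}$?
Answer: $\frac{\sqrt{1257146}}{14} \approx 80.088$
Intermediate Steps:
$\sqrt{R{\left(24,221 \right)} + 6414} = \sqrt{\frac{1}{-123 + 221} + 6414} = \sqrt{\frac{1}{98} + 6414} = \sqrt{\frac{628573}{98}} = \frac{\sqrt{1257146}}{14}$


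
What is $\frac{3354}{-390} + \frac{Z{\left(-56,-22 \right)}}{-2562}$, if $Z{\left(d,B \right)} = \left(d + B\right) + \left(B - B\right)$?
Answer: $- \frac{18296}{2135} \approx -8.5695$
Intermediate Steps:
$Z{\left(d,B \right)} = B + d$ ($Z{\left(d,B \right)} = \left(B + d\right) + 0 = B + d$)
$\frac{3354}{-390} + \frac{Z{\left(-56,-22 \right)}}{-2562} = \frac{3354}{-390} + \frac{-22 - 56}{-2562} = 3354 \left(- \frac{1}{390}\right) - - \frac{13}{427} = - \frac{43}{5} + \frac{13}{427} = - \frac{18296}{2135}$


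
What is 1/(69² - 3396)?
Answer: 1/1365 ≈ 0.00073260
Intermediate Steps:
1/(69² - 3396) = 1/(4761 - 3396) = 1/1365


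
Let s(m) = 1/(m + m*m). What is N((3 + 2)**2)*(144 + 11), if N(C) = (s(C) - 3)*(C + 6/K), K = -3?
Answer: -1389637/130 ≈ -10690.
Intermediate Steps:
s(m) = 1/(m + m**2)
N(C) = (-3 + 1/(C*(1 + C)))*(-2 + C) (N(C) = (1/(C*(1 + C)) - 3)*(C + 6/(-3)) = (-3 + 1/(C*(1 + C)))*(C + 6*(-1/3)) = (-3 + 1/(C*(1 + C)))*(C - 2) = (-3 + 1/(C*(1 + C)))*(-2 + C))
N((3 + 2)**2)*(144 + 11) = ((-2 - 3*(3 + 2)**6 + 3*((3 + 2)**2)**2 + 7*(3 + 2)**2)/(((3 + 2)**2)*(1 + (3 + 2)**2)))*(144 + 11) = ((-2 - 3*(5**2)**3 + 3*(5**2)**2 + 7*5**2)/((5**2)*(1 + 5**2)))*155 = ((-2 - 3*25**3 + 3*25**2 + 7*25)/(25*(1 + 25)))*155 = ((1/25)*(-2 - 3*15625 + 3*625 + 175)/26)*155 = ((1/25)*(1/26)*(-2 - 46875 + 1875 + 175))*155 = ((1/25)*(1/26)*(-44827))*155 = -44827/650*155 = -1389637/130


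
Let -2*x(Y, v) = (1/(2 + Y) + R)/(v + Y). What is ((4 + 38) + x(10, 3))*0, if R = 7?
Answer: 0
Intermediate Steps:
x(Y, v) = -(7 + 1/(2 + Y))/(2*(Y + v)) (x(Y, v) = -(1/(2 + Y) + 7)/(2*(v + Y)) = -(7 + 1/(2 + Y))/(2*(Y + v)))
((4 + 38) + x(10, 3))*0 = ((4 + 38) + (-15 - 7*10)/(2*(10**2 + 2*10 + 2*3 + 10*3)))*0 = (42 + (-15 - 70)/(2*(100 + 20 + 6 + 30)))*0 = (42 + (1/2)*(-85)/156)*0 = (42 + (1/2)*(1/156)*(-85))*0 = (42 - 85/312)*0 = (13019/312)*0 = 0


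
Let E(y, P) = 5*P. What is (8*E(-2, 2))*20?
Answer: 1600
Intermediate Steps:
(8*E(-2, 2))*20 = (8*(5*2))*20 = (8*10)*20 = 80*20 = 1600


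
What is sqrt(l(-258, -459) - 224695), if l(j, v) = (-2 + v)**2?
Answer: I*sqrt(12174) ≈ 110.34*I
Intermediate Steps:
sqrt(l(-258, -459) - 224695) = sqrt((-2 - 459)**2 - 224695) = sqrt((-461)**2 - 224695) = sqrt(212521 - 224695) = sqrt(-12174) = I*sqrt(12174)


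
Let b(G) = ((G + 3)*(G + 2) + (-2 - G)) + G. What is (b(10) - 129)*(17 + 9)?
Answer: 650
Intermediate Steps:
b(G) = -2 + (2 + G)*(3 + G) (b(G) = ((3 + G)*(2 + G) + (-2 - G)) + G = ((2 + G)*(3 + G) + (-2 - G)) + G = (-2 - G + (2 + G)*(3 + G)) + G = -2 + (2 + G)*(3 + G))
(b(10) - 129)*(17 + 9) = ((4 + 10² + 5*10) - 129)*(17 + 9) = ((4 + 100 + 50) - 129)*26 = (154 - 129)*26 = 25*26 = 650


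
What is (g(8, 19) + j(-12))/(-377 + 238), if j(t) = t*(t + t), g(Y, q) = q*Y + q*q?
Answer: -801/139 ≈ -5.7626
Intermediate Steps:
g(Y, q) = q² + Y*q (g(Y, q) = Y*q + q² = q² + Y*q)
j(t) = 2*t² (j(t) = t*(2*t) = 2*t²)
(g(8, 19) + j(-12))/(-377 + 238) = (19*(8 + 19) + 2*(-12)²)/(-377 + 238) = (19*27 + 2*144)/(-139) = (513 + 288)*(-1/139) = 801*(-1/139) = -801/139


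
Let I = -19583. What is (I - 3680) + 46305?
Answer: 23042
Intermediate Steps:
(I - 3680) + 46305 = (-19583 - 3680) + 46305 = -23263 + 46305 = 23042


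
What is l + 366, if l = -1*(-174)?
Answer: 540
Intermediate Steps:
l = 174
l + 366 = 174 + 366 = 540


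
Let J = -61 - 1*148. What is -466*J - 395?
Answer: 96999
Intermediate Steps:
J = -209 (J = -61 - 148 = -209)
-466*J - 395 = -466*(-209) - 395 = 97394 - 395 = 96999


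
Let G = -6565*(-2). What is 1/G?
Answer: 1/13130 ≈ 7.6161e-5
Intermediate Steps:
G = 13130
1/G = 1/13130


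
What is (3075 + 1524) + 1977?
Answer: 6576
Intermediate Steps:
(3075 + 1524) + 1977 = 4599 + 1977 = 6576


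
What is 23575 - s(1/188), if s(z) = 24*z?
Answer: 1108019/47 ≈ 23575.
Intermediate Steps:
23575 - s(1/188) = 23575 - 24/188 = 23575 - 1*6/47 = 23575 - 6/47 = 1108019/47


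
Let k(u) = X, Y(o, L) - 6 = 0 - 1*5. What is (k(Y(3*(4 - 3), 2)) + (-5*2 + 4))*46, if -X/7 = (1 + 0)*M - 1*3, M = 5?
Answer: -920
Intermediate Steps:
Y(o, L) = 1 (Y(o, L) = 6 + (0 - 1*5) = 6 + (0 - 5) = 6 - 5 = 1)
X = -14 (X = -7*((1 + 0)*5 - 1*3) = -7*(1*5 - 3) = -7*(5 - 3) = -7*2 = -14)
k(u) = -14
(k(Y(3*(4 - 3), 2)) + (-5*2 + 4))*46 = (-14 + (-5*2 + 4))*46 = (-14 + (-10 + 4))*46 = (-14 - 6)*46 = -20*46 = -920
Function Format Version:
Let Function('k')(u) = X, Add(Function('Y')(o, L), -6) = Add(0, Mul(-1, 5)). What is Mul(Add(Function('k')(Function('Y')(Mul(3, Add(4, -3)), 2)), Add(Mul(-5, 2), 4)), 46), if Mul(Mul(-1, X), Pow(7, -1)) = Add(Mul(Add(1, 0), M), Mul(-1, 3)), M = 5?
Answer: -920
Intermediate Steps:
Function('Y')(o, L) = 1 (Function('Y')(o, L) = Add(6, Add(0, Mul(-1, 5))) = Add(6, Add(0, -5)) = Add(6, -5) = 1)
X = -14 (X = Mul(-7, Add(Mul(Add(1, 0), 5), Mul(-1, 3))) = Mul(-7, Add(Mul(1, 5), -3)) = Mul(-7, Add(5, -3)) = Mul(-7, 2) = -14)
Function('k')(u) = -14
Mul(Add(Function('k')(Function('Y')(Mul(3, Add(4, -3)), 2)), Add(Mul(-5, 2), 4)), 46) = Mul(Add(-14, Add(Mul(-5, 2), 4)), 46) = Mul(Add(-14, Add(-10, 4)), 46) = Mul(Add(-14, -6), 46) = Mul(-20, 46) = -920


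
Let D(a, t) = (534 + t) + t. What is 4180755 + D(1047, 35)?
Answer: 4181359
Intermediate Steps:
D(a, t) = 534 + 2*t
4180755 + D(1047, 35) = 4180755 + (534 + 2*35) = 4180755 + (534 + 70) = 4180755 + 604 = 4181359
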